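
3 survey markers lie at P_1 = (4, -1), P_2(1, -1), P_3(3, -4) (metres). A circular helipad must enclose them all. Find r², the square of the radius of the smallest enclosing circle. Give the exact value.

65/18

Side lengths²: P_1P_2² = 9, P_1P_3² = 10, P_2P_3² = 13.
Since P_2P_3² = 13 < 10 + 9 = 19, the triangle is acute, so the smallest enclosing circle is the circumcircle.
Circumcentre = (2.5, -13/6), r² = 65/18.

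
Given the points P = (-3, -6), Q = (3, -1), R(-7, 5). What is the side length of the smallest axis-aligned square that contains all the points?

The bounding box has width 10 and height 11.
An axis-aligned square enclosing the set must have side ≥ max(width, height).
So the minimum side is max(10, 11) = 11.

11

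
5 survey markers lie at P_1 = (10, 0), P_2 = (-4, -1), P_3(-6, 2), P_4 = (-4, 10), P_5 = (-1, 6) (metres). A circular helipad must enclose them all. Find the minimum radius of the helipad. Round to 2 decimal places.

8.67

A smallest enclosing disk is always determined by at most three of the input points on its boundary.
The minimum enclosing circle is determined by three boundary points: P_1, P_3, P_4.
Their circumcentre is (79/33, 137/33) with r² = 81770/1089.
The farthest remaining point P_2 is at distance² 73421/1089 ≤ 81770/1089.
r = √(81770/1089) ≈ 8.67.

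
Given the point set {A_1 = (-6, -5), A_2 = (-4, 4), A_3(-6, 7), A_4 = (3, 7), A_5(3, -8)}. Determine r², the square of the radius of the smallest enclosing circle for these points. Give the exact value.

A smallest enclosing disk is always determined by at most three of the input points on its boundary.
The farthest pair is A_3–A_5 with squared distance 306. The circle on this segment as diameter has centre (-1.5, -0.5) and r² = 306/4 = 76.5.
Check A_1: distance² to centre = 40.5 ≤ 76.5, so it lies inside.
All remaining points lie in this disk, and no smaller disk contains both endpoints, so this is the minimum enclosing circle.

76.5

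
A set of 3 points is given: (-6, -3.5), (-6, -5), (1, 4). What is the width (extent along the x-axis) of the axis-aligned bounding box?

max x = 1, min x = -6, so width = 7.

7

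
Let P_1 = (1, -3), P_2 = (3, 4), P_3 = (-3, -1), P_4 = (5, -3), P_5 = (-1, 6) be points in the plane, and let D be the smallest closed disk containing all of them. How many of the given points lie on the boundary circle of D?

The minimum enclosing circle is determined by three boundary points: P_3, P_4, P_5.
Their circumcentre is (1.85, 1.4) with r² = 29.2825.
The farthest remaining point P_1 is at distance² 20.0825 ≤ 29.2825.
The points at distance exactly r from the centre are P_3, P_4, P_5 — 3 points.

3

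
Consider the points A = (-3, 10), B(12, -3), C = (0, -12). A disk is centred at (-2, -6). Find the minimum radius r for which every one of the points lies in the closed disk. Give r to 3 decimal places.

The required radius is the distance from (-2, -6) to the farthest point.
Squared distances: 257, 205, 40.
Maximum is 257, attained at A.
r = √257 ≈ 16.031.

16.031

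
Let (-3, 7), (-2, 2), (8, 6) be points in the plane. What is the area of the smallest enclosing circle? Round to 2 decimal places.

99.10

Call the three points A, B, C in the order given.
Side lengths²: AB² = 26, AC² = 122, BC² = 116.
Since AC² = 122 < 116 + 26 = 142, the triangle is acute, so the smallest enclosing circle is the circumcircle.
Circumcentre = (65/27, 148/27), r² = 22997/729.
Area = π·r² = π·22997/729 ≈ 99.10.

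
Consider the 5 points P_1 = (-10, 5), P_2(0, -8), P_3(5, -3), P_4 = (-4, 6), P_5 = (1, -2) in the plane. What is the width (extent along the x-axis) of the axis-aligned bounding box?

max x = 5, min x = -10, so width = 15.

15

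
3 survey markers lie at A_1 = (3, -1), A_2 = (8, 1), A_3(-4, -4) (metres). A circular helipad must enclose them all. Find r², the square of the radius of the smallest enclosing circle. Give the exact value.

42.25

Side lengths²: A_1A_2² = 29, A_1A_3² = 58, A_2A_3² = 169.
Since A_2A_3² = 169 ≥ 58 + 29 = 87, the angle opposite A_2A_3 is not acute, so the smallest enclosing circle has A_2A_3 as diameter.
Centre = midpoint of A_2A_3 = (2, -1.5), r² = 169/4 = 42.25.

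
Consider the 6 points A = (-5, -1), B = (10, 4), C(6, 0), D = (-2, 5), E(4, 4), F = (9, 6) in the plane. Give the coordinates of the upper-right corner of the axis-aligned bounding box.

(10, 6)

x-range [-5, 10], y-range [-1, 6].
The upper-right corner is (10, 6).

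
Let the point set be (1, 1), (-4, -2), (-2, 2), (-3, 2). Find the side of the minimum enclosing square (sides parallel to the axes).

5

The bounding box has width 5 and height 4.
An axis-aligned square enclosing the set must have side ≥ max(width, height).
So the minimum side is max(5, 4) = 5.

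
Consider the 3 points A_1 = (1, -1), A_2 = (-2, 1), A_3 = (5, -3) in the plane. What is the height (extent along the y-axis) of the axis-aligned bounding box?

max y = 1, min y = -3, so height = 4.

4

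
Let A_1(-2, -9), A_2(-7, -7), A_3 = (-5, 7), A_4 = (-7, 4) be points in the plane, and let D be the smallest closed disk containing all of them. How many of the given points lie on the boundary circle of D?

A smallest enclosing disk is always determined by at most three of the input points on its boundary.
The farthest pair is A_1–A_3 with squared distance 265. The circle on this segment as diameter has centre (-3.5, -1) and r² = 265/4 = 66.25.
Check A_2: distance² to centre = 48.25 ≤ 66.25, so it lies inside.
All remaining points lie in this disk, and no smaller disk contains both endpoints, so this is the minimum enclosing circle.
The points at distance exactly r from the centre are A_1, A_3 — 2 points.

2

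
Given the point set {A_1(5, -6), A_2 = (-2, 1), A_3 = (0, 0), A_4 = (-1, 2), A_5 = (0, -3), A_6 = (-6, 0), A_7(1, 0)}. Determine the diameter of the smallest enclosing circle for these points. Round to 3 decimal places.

12.530

The farthest pair is A_1–A_6 with squared distance 157. The circle on this segment as diameter has centre (-0.5, -3) and r² = 157/4 = 39.25.
Check A_2: distance² to centre = 18.25 ≤ 39.25, so it lies inside.
All remaining points lie in this disk, and no smaller disk contains both endpoints, so this is the minimum enclosing circle.
Diameter = 2r = 2√(39.25) ≈ 12.530.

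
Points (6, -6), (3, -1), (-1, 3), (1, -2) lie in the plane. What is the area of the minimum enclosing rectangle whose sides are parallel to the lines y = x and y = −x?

In coordinates u = x + y, v = x − y the rectangle is axis-aligned; the map (x,y)→(u,v) scales areas by 2.
u-values: 0, 2, 2, -1; range = 2 − (-1) = 3.
v-values: 12, 4, -4, 3; range = 12 − (-4) = 16.
Area = (3 × 16) / 2 = 24.

24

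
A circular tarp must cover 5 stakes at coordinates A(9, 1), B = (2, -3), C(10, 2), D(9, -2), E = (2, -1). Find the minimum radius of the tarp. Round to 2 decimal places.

4.72

A smallest enclosing disk is always determined by at most three of the input points on its boundary.
The farthest pair is B–C with squared distance 89. The circle on this segment as diameter has centre (6, -0.5) and r² = 89/4 = 22.25.
Check A: distance² to centre = 11.25 ≤ 22.25, so it lies inside.
All remaining points lie in this disk, and no smaller disk contains both endpoints, so this is the minimum enclosing circle.
r = √(22.25) ≈ 4.72.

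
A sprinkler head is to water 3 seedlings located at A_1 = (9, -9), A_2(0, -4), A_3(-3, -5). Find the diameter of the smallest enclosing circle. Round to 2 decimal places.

Side lengths²: A_1A_2² = 106, A_1A_3² = 160, A_2A_3² = 10.
Since A_1A_3² = 160 ≥ 106 + 10 = 116, the angle opposite A_1A_3 is not acute, so the smallest enclosing circle has A_1A_3 as diameter.
Centre = midpoint of A_1A_3 = (3, -7), r² = 160/4 = 40.
Diameter = 2r = 2√40 ≈ 12.65.

12.65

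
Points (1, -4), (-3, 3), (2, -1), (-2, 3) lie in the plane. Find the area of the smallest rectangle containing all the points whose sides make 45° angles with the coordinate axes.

In coordinates u = x + y, v = x − y the rectangle is axis-aligned; the map (x,y)→(u,v) scales areas by 2.
u-values: -3, 0, 1, 1; range = 1 − (-3) = 4.
v-values: 5, -6, 3, -5; range = 5 − (-6) = 11.
Area = (4 × 11) / 2 = 22.

22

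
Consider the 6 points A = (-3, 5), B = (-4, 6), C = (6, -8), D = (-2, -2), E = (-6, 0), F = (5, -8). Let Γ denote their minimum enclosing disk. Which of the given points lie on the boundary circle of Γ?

The minimum enclosing circle of a finite set is fixed by two of the points (as a diameter) or three (as a circumcircle).
The farthest pair is B–C with squared distance 296. The circle on this segment as diameter has centre (1, -1) and r² = 296/4 = 74.
Check A: distance² to centre = 52 ≤ 74, so it lies inside.
All remaining points lie in this disk, and no smaller disk contains both endpoints, so this is the minimum enclosing circle.
The points at distance exactly r from the centre are B, C — 2 points.

B, C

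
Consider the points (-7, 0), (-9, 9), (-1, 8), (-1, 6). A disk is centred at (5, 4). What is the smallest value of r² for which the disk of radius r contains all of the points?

221

The required radius is the distance from (5, 4) to the farthest point.
Squared distances: 160, 221, 52, 40.
Maximum is 221, attained at (-9, 9).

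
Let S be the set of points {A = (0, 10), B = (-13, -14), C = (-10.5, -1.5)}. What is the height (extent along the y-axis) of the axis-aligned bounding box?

24

max y = 10, min y = -14, so height = 24.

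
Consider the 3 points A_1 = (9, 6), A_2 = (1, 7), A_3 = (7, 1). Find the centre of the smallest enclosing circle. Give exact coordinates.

(67/14, 67/14)

Side lengths²: A_1A_2² = 65, A_1A_3² = 29, A_2A_3² = 72.
Since A_2A_3² = 72 < 65 + 29 = 94, the triangle is acute, so the smallest enclosing circle is the circumcircle.
Circumcentre = (67/14, 67/14), r² = 1885/98.
Centre = (67/14, 67/14).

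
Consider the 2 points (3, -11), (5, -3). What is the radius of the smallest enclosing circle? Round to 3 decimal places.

4.123

The smallest circle enclosing two points has them as diameter endpoints.
Centre = midpoint = (4, -7); r² = |(3, -11)−(5, -3)|²/4 = 68/4 = 17.
r = √17 ≈ 4.123.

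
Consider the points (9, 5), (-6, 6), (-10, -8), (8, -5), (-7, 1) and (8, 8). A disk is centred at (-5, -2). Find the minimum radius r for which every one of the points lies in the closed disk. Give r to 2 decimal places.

The required radius is the distance from (-5, -2) to the farthest point.
Squared distances: 245, 65, 61, 178, 13, 269.
Maximum is 269, attained at (8, 8).
r = √269 ≈ 16.40.

16.40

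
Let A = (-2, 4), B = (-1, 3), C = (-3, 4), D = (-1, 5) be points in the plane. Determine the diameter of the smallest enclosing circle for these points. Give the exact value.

2.5

By Welzl's lemma the MEC is supported by two points (diametrically opposite) or three points (on a circumcircle).
The minimum enclosing circle is determined by three boundary points: B, C, D.
Their circumcentre is (-1.75, 4) with r² = 1.5625.
The farthest remaining point A is at distance² 0.0625 ≤ 1.5625.
Diameter = 2r = 2√(1.5625) = 2.5.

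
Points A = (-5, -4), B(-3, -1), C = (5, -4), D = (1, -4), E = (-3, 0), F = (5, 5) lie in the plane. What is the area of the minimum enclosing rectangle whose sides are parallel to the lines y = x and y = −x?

114

In coordinates u = x + y, v = x − y the rectangle is axis-aligned; the map (x,y)→(u,v) scales areas by 2.
u-values: -9, -4, 1, -3, -3, 10; range = 10 − (-9) = 19.
v-values: -1, -2, 9, 5, -3, 0; range = 9 − (-3) = 12.
Area = (19 × 12) / 2 = 114.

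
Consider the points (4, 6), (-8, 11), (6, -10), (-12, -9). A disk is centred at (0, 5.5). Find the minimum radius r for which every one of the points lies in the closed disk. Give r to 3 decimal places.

18.822

The required radius is the distance from (0, 5.5) to the farthest point.
Squared distances: 16.25, 94.25, 276.25, 354.25.
Maximum is 354.25, attained at (-12, -9).
r = √(354.25) ≈ 18.822.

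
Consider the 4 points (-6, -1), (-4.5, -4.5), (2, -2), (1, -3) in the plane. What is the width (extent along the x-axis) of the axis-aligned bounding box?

8

max x = 2, min x = -6, so width = 8.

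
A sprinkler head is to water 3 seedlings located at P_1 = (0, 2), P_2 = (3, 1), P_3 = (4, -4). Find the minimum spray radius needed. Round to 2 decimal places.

Side lengths²: P_1P_2² = 10, P_1P_3² = 52, P_2P_3² = 26.
Since P_1P_3² = 52 ≥ 26 + 10 = 36, the angle opposite P_1P_3 is not acute, so the smallest enclosing circle has P_1P_3 as diameter.
Centre = midpoint of P_1P_3 = (2, -1), r² = 52/4 = 13.
r = √13 ≈ 3.61.

3.61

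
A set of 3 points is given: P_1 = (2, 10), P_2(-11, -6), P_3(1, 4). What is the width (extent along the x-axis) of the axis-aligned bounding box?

max x = 2, min x = -11, so width = 13.

13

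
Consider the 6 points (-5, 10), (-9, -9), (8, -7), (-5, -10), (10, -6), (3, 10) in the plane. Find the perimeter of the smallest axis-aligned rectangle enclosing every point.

78

Width = max x − min x = 10 − (-9) = 19.
Height = max y − min y = 10 − (-10) = 20.
Perimeter = 2(19 + 20) = 78.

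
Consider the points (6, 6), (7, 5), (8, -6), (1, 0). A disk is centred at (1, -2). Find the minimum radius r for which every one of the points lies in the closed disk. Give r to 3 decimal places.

9.434

The required radius is the distance from (1, -2) to the farthest point.
Squared distances: 89, 85, 65, 4.
Maximum is 89, attained at (6, 6).
r = √89 ≈ 9.434.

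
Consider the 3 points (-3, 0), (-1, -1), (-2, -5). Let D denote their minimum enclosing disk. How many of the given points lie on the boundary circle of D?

2

Call the three points A, B, C in the order given.
Side lengths²: AB² = 5, AC² = 26, BC² = 17.
Since AC² = 26 ≥ 17 + 5 = 22, the angle opposite AC is not acute, so the smallest enclosing circle has AC as diameter.
Centre = midpoint of AC = (-2.5, -2.5), r² = 26/4 = 6.5.
The points at distance exactly r from the centre are (-3, 0), (-2, -5) — 2 points.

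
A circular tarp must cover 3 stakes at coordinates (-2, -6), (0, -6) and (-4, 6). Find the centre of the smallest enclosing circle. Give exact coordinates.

Call the three points A, B, C in the order given.
Side lengths²: AB² = 4, AC² = 148, BC² = 160.
Since BC² = 160 ≥ 148 + 4 = 152, the angle opposite BC is not acute, so the smallest enclosing circle has BC as diameter.
Centre = midpoint of BC = (-2, 0), r² = 160/4 = 40.
Centre = (-2, 0).

(-2, 0)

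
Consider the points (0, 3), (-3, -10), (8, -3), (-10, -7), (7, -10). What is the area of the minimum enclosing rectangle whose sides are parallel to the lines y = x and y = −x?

220

In coordinates u = x + y, v = x − y the rectangle is axis-aligned; the map (x,y)→(u,v) scales areas by 2.
u-values: 3, -13, 5, -17, -3; range = 5 − (-17) = 22.
v-values: -3, 7, 11, -3, 17; range = 17 − (-3) = 20.
Area = (22 × 20) / 2 = 220.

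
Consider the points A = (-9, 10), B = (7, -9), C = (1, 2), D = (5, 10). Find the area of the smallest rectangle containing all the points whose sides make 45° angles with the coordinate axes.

In coordinates u = x + y, v = x − y the rectangle is axis-aligned; the map (x,y)→(u,v) scales areas by 2.
u-values: 1, -2, 3, 15; range = 15 − (-2) = 17.
v-values: -19, 16, -1, -5; range = 16 − (-19) = 35.
Area = (17 × 35) / 2 = 297.5.

297.5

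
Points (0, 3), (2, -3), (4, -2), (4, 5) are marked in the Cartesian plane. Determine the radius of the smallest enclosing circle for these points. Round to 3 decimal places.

4.123

The minimum enclosing circle of a finite set is fixed by two of the points (as a diameter) or three (as a circumcircle).
The farthest pair is (2, -3)–(4, 5) with squared distance 68. The circle on this segment as diameter has centre (3, 1) and r² = 68/4 = 17.
Check (0, 3): distance² to centre = 13 ≤ 17, so it lies inside.
All remaining points lie in this disk, and no smaller disk contains both endpoints, so this is the minimum enclosing circle.
r = √17 ≈ 4.123.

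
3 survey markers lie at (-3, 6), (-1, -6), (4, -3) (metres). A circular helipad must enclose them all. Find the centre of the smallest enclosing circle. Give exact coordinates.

Call the three points A, B, C in the order given.
Side lengths²: AB² = 148, AC² = 130, BC² = 34.
Since AB² = 148 < 130 + 34 = 164, the triangle is acute, so the smallest enclosing circle is the circumcircle.
Circumcentre = (-14/11, 4/33), r² = 40885/1089.
Centre = (-14/11, 4/33).

(-14/11, 4/33)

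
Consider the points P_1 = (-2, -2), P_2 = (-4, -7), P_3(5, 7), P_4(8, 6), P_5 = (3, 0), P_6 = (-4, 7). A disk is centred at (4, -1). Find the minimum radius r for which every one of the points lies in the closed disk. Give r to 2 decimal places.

11.31

The required radius is the distance from (4, -1) to the farthest point.
Squared distances: 37, 100, 65, 65, 2, 128.
Maximum is 128, attained at P_6.
r = √128 ≈ 11.31.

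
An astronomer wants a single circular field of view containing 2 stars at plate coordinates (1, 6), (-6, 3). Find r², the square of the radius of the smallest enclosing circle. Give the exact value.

14.5

The smallest circle enclosing two points has them as diameter endpoints.
Centre = midpoint = (-2.5, 4.5); r² = |(1, 6)−(-6, 3)|²/4 = 58/4 = 14.5.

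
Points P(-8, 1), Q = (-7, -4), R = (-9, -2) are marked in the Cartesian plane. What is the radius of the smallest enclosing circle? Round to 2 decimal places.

Side lengths²: PQ² = 26, PR² = 10, QR² = 8.
Since PQ² = 26 ≥ 10 + 8 = 18, the angle opposite PQ is not acute, so the smallest enclosing circle has PQ as diameter.
Centre = midpoint of PQ = (-7.5, -1.5), r² = 26/4 = 6.5.
r = √(6.5) ≈ 2.55.

2.55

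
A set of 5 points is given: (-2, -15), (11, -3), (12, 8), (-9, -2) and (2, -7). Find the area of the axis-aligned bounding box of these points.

x ranges over [-9, 12], width 21.
y ranges over [-15, 8], height 23.
Area = 21 × 23 = 483.

483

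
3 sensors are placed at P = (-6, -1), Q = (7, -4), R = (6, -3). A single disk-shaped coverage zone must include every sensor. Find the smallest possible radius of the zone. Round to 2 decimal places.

6.67

Side lengths²: PQ² = 178, PR² = 148, QR² = 2.
Since PQ² = 178 ≥ 148 + 2 = 150, the angle opposite PQ is not acute, so the smallest enclosing circle has PQ as diameter.
Centre = midpoint of PQ = (0.5, -2.5), r² = 178/4 = 44.5.
r = √(44.5) ≈ 6.67.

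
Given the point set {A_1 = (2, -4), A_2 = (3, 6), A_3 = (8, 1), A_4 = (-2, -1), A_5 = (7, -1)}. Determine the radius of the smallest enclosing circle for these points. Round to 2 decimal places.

A smallest enclosing disk is always determined by at most three of the input points on its boundary.
The minimum enclosing circle is determined by three boundary points: A_2, A_3, A_4.
Their circumcentre is (17/6, 5/6) with r² = 481/18.
The farthest remaining point A_1 is at distance² 433/18 ≤ 481/18.
r = √(481/18) ≈ 5.17.

5.17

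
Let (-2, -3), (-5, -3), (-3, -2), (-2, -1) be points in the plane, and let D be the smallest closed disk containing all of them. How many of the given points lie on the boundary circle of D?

3

The minimum enclosing circle of a finite set is fixed by two of the points (as a diameter) or three (as a circumcircle).
The farthest pair is (-5, -3)–(-2, -1) with squared distance 13. The circle on this segment as diameter has centre (-3.5, -2) and r² = 13/4 = 3.25.
Check (-2, -3): distance² to centre = 3.25 ≤ 3.25, so it lies inside.
All remaining points lie in this disk, and no smaller disk contains both endpoints, so this is the minimum enclosing circle.
The points at distance exactly r from the centre are (-2, -3), (-5, -3), (-2, -1) — 3 points.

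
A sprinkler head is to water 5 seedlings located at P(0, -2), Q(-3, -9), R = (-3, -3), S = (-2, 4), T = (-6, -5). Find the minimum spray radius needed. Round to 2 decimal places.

By Welzl's lemma the MEC is supported by two points (diametrically opposite) or three points (on a circumcircle).
The farthest pair is Q–S with squared distance 170. The circle on this segment as diameter has centre (-2.5, -2.5) and r² = 170/4 = 42.5.
Check P: distance² to centre = 6.5 ≤ 42.5, so it lies inside.
All remaining points lie in this disk, and no smaller disk contains both endpoints, so this is the minimum enclosing circle.
r = √(42.5) ≈ 6.52.

6.52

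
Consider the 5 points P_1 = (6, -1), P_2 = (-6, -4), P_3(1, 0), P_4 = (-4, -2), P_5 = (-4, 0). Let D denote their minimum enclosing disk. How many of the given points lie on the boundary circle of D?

2

The minimum enclosing circle of a finite set is fixed by two of the points (as a diameter) or three (as a circumcircle).
The farthest pair is P_1–P_2 with squared distance 153. The circle on this segment as diameter has centre (0, -2.5) and r² = 153/4 = 38.25.
Check P_3: distance² to centre = 7.25 ≤ 38.25, so it lies inside.
All remaining points lie in this disk, and no smaller disk contains both endpoints, so this is the minimum enclosing circle.
The points at distance exactly r from the centre are P_1, P_2 — 2 points.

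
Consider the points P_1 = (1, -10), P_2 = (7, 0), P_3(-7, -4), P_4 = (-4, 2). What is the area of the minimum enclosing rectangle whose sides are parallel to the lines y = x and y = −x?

153

In coordinates u = x + y, v = x − y the rectangle is axis-aligned; the map (x,y)→(u,v) scales areas by 2.
u-values: -9, 7, -11, -2; range = 7 − (-11) = 18.
v-values: 11, 7, -3, -6; range = 11 − (-6) = 17.
Area = (18 × 17) / 2 = 153.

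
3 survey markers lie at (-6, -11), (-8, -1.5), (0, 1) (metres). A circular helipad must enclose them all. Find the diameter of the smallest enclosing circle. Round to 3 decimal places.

Call the three points A, B, C in the order given.
Side lengths²: AB² = 94.25, AC² = 180, BC² = 70.25.
Since AC² = 180 ≥ 94.25 + 70.25 = 164.5, the angle opposite AC is not acute, so the smallest enclosing circle has AC as diameter.
Centre = midpoint of AC = (-3, -5), r² = 180/4 = 45.
Diameter = 2r = 2√45 ≈ 13.416.

13.416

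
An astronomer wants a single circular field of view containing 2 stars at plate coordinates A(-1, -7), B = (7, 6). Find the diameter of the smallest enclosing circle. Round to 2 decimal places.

15.26

The smallest circle enclosing two points has them as diameter endpoints.
Centre = midpoint = (3, -0.5); r² = |AB|²/4 = 233/4 = 58.25.
Diameter = 2r = 2√(58.25) ≈ 15.26.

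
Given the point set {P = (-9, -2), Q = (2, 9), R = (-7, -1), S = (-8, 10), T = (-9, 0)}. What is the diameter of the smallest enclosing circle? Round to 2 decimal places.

A smallest enclosing disk is always determined by at most three of the input points on its boundary.
The minimum enclosing circle is determined by three boundary points: P, Q, S.
Their circumcentre is (-79/22, 79/22) with r² = 14645/242.
The farthest remaining point T is at distance² 10201/242 ≤ 14645/242.
Diameter = 2r = 2√(14645/242) ≈ 15.56.

15.56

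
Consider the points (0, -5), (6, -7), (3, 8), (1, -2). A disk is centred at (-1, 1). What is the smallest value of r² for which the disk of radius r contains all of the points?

113

The required radius is the distance from (-1, 1) to the farthest point.
Squared distances: 37, 113, 65, 13.
Maximum is 113, attained at (6, -7).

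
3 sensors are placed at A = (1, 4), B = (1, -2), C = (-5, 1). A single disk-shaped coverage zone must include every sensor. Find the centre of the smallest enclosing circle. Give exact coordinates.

Side lengths²: AB² = 36, AC² = 45, BC² = 45.
Since BC² = 45 < 45 + 36 = 81, the triangle is acute, so the smallest enclosing circle is the circumcircle.
Circumcentre = (-1.25, 1), r² = 14.0625.
Centre = (-1.25, 1).

(-1.25, 1)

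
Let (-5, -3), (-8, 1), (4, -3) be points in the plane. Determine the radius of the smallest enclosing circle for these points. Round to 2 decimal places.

6.32

Call the three points A, B, C in the order given.
Side lengths²: AB² = 25, AC² = 81, BC² = 160.
Since BC² = 160 ≥ 81 + 25 = 106, the angle opposite BC is not acute, so the smallest enclosing circle has BC as diameter.
Centre = midpoint of BC = (-2, -1), r² = 160/4 = 40.
r = √40 ≈ 6.32.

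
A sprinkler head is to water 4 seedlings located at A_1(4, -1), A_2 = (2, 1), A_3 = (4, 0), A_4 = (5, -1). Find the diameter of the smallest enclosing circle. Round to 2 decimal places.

3.61

A smallest enclosing disk is always determined by at most three of the input points on its boundary.
The farthest pair is A_2–A_4 with squared distance 13. The circle on this segment as diameter has centre (3.5, 0) and r² = 13/4 = 3.25.
Check A_1: distance² to centre = 1.25 ≤ 3.25, so it lies inside.
All remaining points lie in this disk, and no smaller disk contains both endpoints, so this is the minimum enclosing circle.
Diameter = 2r = 2√(3.25) ≈ 3.61.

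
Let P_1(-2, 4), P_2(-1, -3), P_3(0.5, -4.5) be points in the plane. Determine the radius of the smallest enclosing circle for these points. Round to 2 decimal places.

Side lengths²: P_1P_2² = 50, P_1P_3² = 78.5, P_2P_3² = 4.5.
Since P_1P_3² = 78.5 ≥ 50 + 4.5 = 54.5, the angle opposite P_1P_3 is not acute, so the smallest enclosing circle has P_1P_3 as diameter.
Centre = midpoint of P_1P_3 = (-0.75, -0.25), r² = 78.5/4 = 19.625.
r = √(19.625) ≈ 4.43.

4.43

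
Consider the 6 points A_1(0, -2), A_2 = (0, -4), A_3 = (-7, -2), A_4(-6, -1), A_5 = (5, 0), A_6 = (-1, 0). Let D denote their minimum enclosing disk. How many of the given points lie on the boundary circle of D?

The minimum enclosing circle of a finite set is fixed by two of the points (as a diameter) or three (as a circumcircle).
The farthest pair is A_3–A_5 with squared distance 148. The circle on this segment as diameter has centre (-1, -1) and r² = 148/4 = 37.
Check A_1: distance² to centre = 2 ≤ 37, so it lies inside.
All remaining points lie in this disk, and no smaller disk contains both endpoints, so this is the minimum enclosing circle.
The points at distance exactly r from the centre are A_3, A_5 — 2 points.

2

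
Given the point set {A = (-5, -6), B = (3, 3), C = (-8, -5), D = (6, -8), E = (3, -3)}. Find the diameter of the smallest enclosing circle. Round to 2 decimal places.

15.31

The minimum enclosing circle of a finite set is fixed by two of the points (as a diameter) or three (as a circumcircle).
The minimum enclosing circle is determined by three boundary points: B, C, D.
Their circumcentre is (-25/58, -223/58) with r² = 98605/1682.
The farthest remaining point A is at distance² 42925/1682 ≤ 98605/1682.
Diameter = 2r = 2√(98605/1682) ≈ 15.31.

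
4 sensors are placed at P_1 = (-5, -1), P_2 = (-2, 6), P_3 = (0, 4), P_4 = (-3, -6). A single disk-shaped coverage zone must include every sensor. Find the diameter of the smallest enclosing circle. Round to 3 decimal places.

A smallest enclosing disk is always determined by at most three of the input points on its boundary.
The farthest pair is P_2–P_4 with squared distance 145. The circle on this segment as diameter has centre (-2.5, 0) and r² = 145/4 = 36.25.
Check P_1: distance² to centre = 7.25 ≤ 36.25, so it lies inside.
All remaining points lie in this disk, and no smaller disk contains both endpoints, so this is the minimum enclosing circle.
Diameter = 2r = 2√(36.25) ≈ 12.042.

12.042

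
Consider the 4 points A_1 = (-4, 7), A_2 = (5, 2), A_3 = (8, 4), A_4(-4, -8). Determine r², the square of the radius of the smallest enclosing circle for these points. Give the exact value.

The minimum enclosing circle is determined by three boundary points: A_1, A_3, A_4.
Their circumcentre is (0.5, -0.5) with r² = 76.5.
The farthest remaining point A_2 is at distance² 26.5 ≤ 76.5.

76.5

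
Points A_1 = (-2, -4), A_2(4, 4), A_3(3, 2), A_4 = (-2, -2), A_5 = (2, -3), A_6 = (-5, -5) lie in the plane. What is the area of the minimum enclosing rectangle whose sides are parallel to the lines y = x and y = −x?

In coordinates u = x + y, v = x − y the rectangle is axis-aligned; the map (x,y)→(u,v) scales areas by 2.
u-values: -6, 8, 5, -4, -1, -10; range = 8 − (-10) = 18.
v-values: 2, 0, 1, 0, 5, 0; range = 5 − 0 = 5.
Area = (18 × 5) / 2 = 45.

45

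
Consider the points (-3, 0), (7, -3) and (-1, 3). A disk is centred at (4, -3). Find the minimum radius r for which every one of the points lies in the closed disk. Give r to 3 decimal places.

7.810

The required radius is the distance from (4, -3) to the farthest point.
Squared distances: 58, 9, 61.
Maximum is 61, attained at (-1, 3).
r = √61 ≈ 7.810.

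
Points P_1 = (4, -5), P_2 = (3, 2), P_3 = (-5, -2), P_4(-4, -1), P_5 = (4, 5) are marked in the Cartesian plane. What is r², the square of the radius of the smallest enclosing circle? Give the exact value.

325/9

A smallest enclosing disk is always determined by at most three of the input points on its boundary.
The minimum enclosing circle is determined by three boundary points: P_1, P_3, P_5.
Their circumcentre is (2/3, 0) with r² = 325/9.
The farthest remaining point P_4 is at distance² 205/9 ≤ 325/9.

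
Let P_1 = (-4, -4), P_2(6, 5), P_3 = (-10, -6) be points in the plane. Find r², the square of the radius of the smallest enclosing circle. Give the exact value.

Side lengths²: P_1P_2² = 181, P_1P_3² = 40, P_2P_3² = 377.
Since P_2P_3² = 377 ≥ 181 + 40 = 221, the angle opposite P_2P_3 is not acute, so the smallest enclosing circle has P_2P_3 as diameter.
Centre = midpoint of P_2P_3 = (-2, -0.5), r² = 377/4 = 94.25.

94.25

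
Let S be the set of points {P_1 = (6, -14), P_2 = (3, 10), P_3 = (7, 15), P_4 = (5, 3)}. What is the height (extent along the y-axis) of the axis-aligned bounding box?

29

max y = 15, min y = -14, so height = 29.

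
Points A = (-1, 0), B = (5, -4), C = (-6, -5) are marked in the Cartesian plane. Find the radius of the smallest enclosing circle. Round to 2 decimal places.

Side lengths²: AB² = 52, AC² = 50, BC² = 122.
Since BC² = 122 ≥ 52 + 50 = 102, the angle opposite BC is not acute, so the smallest enclosing circle has BC as diameter.
Centre = midpoint of BC = (-0.5, -4.5), r² = 122/4 = 30.5.
r = √(30.5) ≈ 5.52.

5.52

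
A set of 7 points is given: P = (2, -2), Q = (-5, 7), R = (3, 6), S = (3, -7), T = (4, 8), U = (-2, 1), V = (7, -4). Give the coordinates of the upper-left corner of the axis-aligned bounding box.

(-5, 8)

x-range [-5, 7], y-range [-7, 8].
The upper-left corner is (-5, 8).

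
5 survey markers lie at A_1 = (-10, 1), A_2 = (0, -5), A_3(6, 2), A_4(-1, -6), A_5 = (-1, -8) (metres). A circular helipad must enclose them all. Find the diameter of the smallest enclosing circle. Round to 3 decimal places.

The minimum enclosing circle is determined by three boundary points: A_1, A_3, A_5.
Their circumcentre is (-65/34, 3/34) with r² = 38293/578.
The farthest remaining point A_4 is at distance² 21905/578 ≤ 38293/578.
Diameter = 2r = 2√(38293/578) ≈ 16.279.

16.279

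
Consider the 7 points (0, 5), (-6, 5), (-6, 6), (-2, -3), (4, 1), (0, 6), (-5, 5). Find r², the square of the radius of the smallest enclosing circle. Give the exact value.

6305/196

By Welzl's lemma the MEC is supported by two points (diametrically opposite) or three points (on a circumcircle).
The minimum enclosing circle is determined by three boundary points: (-6, 6), (-2, -3), (4, 1).
Their circumcentre is (-10/7, 37/14) with r² = 6305/196.
The farthest remaining point (-6, 5) is at distance² 5185/196 ≤ 6305/196.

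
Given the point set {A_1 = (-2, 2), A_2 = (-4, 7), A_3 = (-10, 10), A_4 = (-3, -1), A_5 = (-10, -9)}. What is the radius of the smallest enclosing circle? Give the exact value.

9.5

A smallest enclosing disk is always determined by at most three of the input points on its boundary.
The farthest pair is A_3–A_5 with squared distance 361. The circle on this segment as diameter has centre (-10, 0.5) and r² = 361/4 = 90.25.
Check A_1: distance² to centre = 66.25 ≤ 90.25, so it lies inside.
All remaining points lie in this disk, and no smaller disk contains both endpoints, so this is the minimum enclosing circle.
r = √(90.25) = 9.5.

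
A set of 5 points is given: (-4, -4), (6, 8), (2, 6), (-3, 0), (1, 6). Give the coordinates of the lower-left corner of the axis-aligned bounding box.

(-4, -4)

x-range [-4, 6], y-range [-4, 8].
The lower-left corner is (-4, -4).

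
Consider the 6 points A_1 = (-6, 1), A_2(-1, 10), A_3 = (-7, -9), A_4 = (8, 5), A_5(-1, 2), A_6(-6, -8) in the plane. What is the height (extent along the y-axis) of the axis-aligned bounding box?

19

max y = 10, min y = -9, so height = 19.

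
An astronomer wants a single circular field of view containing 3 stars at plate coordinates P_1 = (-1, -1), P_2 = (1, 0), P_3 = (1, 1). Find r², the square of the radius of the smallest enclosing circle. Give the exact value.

2

Side lengths²: P_1P_2² = 5, P_1P_3² = 8, P_2P_3² = 1.
Since P_1P_3² = 8 ≥ 5 + 1 = 6, the angle opposite P_1P_3 is not acute, so the smallest enclosing circle has P_1P_3 as diameter.
Centre = midpoint of P_1P_3 = (0, 0), r² = 8/4 = 2.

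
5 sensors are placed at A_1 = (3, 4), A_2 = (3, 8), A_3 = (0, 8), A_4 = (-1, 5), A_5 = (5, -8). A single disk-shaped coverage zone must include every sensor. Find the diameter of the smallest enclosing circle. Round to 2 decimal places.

By Welzl's lemma the MEC is supported by two points (diametrically opposite) or three points (on a circumcircle).
The farthest pair is A_3–A_5 with squared distance 281. The circle on this segment as diameter has centre (2.5, 0) and r² = 281/4 = 70.25.
Check A_1: distance² to centre = 16.25 ≤ 70.25, so it lies inside.
All remaining points lie in this disk, and no smaller disk contains both endpoints, so this is the minimum enclosing circle.
Diameter = 2r = 2√(70.25) ≈ 16.76.

16.76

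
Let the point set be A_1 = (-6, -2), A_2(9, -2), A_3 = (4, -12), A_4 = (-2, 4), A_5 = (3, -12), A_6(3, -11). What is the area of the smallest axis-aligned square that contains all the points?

The bounding box has width 15 and height 16.
An axis-aligned square enclosing the set must have side ≥ max(width, height).
So the minimum side is max(15, 16) = 16.
Area = 16² = 256.

256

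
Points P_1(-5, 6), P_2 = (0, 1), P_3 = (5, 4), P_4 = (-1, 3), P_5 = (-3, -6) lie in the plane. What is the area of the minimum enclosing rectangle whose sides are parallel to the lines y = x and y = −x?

126

In coordinates u = x + y, v = x − y the rectangle is axis-aligned; the map (x,y)→(u,v) scales areas by 2.
u-values: 1, 1, 9, 2, -9; range = 9 − (-9) = 18.
v-values: -11, -1, 1, -4, 3; range = 3 − (-11) = 14.
Area = (18 × 14) / 2 = 126.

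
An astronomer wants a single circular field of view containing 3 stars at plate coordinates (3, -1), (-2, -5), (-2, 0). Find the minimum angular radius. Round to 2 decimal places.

3.26

Call the three points A, B, C in the order given.
Side lengths²: AB² = 41, AC² = 26, BC² = 25.
Since AB² = 41 < 26 + 25 = 51, the triangle is acute, so the smallest enclosing circle is the circumcircle.
Circumcentre = (0.1, -2.5), r² = 10.66.
r = √(10.66) ≈ 3.26.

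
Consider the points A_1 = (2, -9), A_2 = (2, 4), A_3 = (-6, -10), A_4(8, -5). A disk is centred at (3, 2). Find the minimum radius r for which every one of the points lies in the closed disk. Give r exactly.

15

The required radius is the distance from (3, 2) to the farthest point.
Squared distances: 122, 5, 225, 74.
Maximum is 225, attained at A_3.
r = √225 = 15.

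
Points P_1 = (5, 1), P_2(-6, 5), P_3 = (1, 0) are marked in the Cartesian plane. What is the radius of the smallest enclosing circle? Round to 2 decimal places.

Side lengths²: P_1P_2² = 137, P_1P_3² = 17, P_2P_3² = 74.
Since P_1P_2² = 137 ≥ 74 + 17 = 91, the angle opposite P_1P_2 is not acute, so the smallest enclosing circle has P_1P_2 as diameter.
Centre = midpoint of P_1P_2 = (-0.5, 3), r² = 137/4 = 34.25.
r = √(34.25) ≈ 5.85.

5.85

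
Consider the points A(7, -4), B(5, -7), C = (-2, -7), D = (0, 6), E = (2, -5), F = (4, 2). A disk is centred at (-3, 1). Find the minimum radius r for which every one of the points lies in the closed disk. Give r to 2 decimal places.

The required radius is the distance from (-3, 1) to the farthest point.
Squared distances: 125, 128, 65, 34, 61, 50.
Maximum is 128, attained at B.
r = √128 ≈ 11.31.

11.31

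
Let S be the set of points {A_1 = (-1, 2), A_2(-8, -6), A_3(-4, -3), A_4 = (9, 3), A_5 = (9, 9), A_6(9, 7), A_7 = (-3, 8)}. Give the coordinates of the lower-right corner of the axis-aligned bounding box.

x-range [-8, 9], y-range [-6, 9].
The lower-right corner is (9, -6).

(9, -6)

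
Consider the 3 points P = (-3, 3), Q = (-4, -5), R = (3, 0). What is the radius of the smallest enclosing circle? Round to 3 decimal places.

Side lengths²: PQ² = 65, PR² = 45, QR² = 74.
Since QR² = 74 < 65 + 45 = 110, the triangle is acute, so the smallest enclosing circle is the circumcircle.
Circumcentre = (-47/34, -43/34), r² = 12025/578.
r = √(12025/578) ≈ 4.561.

4.561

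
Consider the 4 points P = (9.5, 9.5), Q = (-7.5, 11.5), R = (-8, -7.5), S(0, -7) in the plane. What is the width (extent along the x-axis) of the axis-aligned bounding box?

17.5

max x = 9.5, min x = -8, so width = 17.5.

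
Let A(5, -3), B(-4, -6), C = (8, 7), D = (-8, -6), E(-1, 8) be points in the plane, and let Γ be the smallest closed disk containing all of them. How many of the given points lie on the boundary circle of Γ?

A smallest enclosing disk is always determined by at most three of the input points on its boundary.
The farthest pair is C–D with squared distance 425. The circle on this segment as diameter has centre (0, 0.5) and r² = 425/4 = 106.25.
Check A: distance² to centre = 37.25 ≤ 106.25, so it lies inside.
All remaining points lie in this disk, and no smaller disk contains both endpoints, so this is the minimum enclosing circle.
The points at distance exactly r from the centre are C, D — 2 points.

2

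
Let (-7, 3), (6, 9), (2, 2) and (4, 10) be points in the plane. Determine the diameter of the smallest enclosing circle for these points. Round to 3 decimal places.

The farthest pair is (-7, 3)–(6, 9) with squared distance 205. The circle on this segment as diameter has centre (-0.5, 6) and r² = 205/4 = 51.25.
Check (2, 2): distance² to centre = 22.25 ≤ 51.25, so it lies inside.
All remaining points lie in this disk, and no smaller disk contains both endpoints, so this is the minimum enclosing circle.
Diameter = 2r = 2√(51.25) ≈ 14.318.

14.318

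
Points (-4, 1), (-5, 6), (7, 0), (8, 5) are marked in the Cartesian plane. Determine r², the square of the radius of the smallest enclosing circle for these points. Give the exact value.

5525/121

The minimum enclosing circle is determined by three boundary points: (-5, 6), (7, 0), (8, 5).
Their circumcentre is (15/11, 41/11) with r² = 5525/121.
The farthest remaining point (-4, 1) is at distance² 4381/121 ≤ 5525/121.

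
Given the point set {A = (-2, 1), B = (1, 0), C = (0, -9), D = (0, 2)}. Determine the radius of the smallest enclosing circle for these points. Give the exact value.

5.5

The minimum enclosing circle of a finite set is fixed by two of the points (as a diameter) or three (as a circumcircle).
The farthest pair is C–D with squared distance 121. The circle on this segment as diameter has centre (0, -3.5) and r² = 121/4 = 30.25.
Check A: distance² to centre = 24.25 ≤ 30.25, so it lies inside.
All remaining points lie in this disk, and no smaller disk contains both endpoints, so this is the minimum enclosing circle.
r = √(30.25) = 5.5.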